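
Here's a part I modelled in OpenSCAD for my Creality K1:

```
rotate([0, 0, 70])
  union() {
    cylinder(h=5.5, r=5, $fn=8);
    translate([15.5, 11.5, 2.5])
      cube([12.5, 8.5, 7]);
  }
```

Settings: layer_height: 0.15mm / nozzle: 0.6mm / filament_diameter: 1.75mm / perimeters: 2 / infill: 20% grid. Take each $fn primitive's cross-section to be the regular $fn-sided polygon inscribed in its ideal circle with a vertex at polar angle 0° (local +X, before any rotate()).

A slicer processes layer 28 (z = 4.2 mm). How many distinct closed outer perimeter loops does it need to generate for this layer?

At z = 4.2 mm: the cylinder: section is a regular 8-gon, circumradius r=5; the 12.5×8.5 cube at (15.5, 11.5) contributes its full rectangle; Merging all regions: the 2 present regions are separate (no shared area or edge), so areas and boundary lengths simply add and each stays a separate island — 2 connected regions; (whole slice rotated 70° about Z — lengths, areas and connectivity unchanged). The result has 2 disconnected regions.

2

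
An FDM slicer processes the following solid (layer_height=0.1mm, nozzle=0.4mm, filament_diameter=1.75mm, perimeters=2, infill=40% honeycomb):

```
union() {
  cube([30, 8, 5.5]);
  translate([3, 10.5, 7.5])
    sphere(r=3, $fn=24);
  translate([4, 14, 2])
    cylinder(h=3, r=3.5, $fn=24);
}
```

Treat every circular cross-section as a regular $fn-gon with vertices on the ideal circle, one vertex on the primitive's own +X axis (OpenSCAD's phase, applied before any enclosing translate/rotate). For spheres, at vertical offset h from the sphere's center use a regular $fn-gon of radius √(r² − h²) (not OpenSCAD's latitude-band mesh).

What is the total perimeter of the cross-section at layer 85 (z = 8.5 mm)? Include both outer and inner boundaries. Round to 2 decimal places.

17.72 mm

At z = 8.5 mm: the cube is not intersected at this z (z outside [0, 5.5]); the r=3 sphere at (3, 10.5) contributes a regular 24-gon of circumradius √(3²−1²) = 2.828 (perimeter = 2·24·2.828·sin(180°/24) = 17.72 mm); the cylinder at (4, 14) does not reach this height (z outside [2, 5]); Combining (union): only the r=3 sphere at (3, 10.5) is present, so the union is just that shape — boundary = 17.72 mm. Overall, the cross-section is a single solid region. Total boundary length (outer) = 17.72 mm.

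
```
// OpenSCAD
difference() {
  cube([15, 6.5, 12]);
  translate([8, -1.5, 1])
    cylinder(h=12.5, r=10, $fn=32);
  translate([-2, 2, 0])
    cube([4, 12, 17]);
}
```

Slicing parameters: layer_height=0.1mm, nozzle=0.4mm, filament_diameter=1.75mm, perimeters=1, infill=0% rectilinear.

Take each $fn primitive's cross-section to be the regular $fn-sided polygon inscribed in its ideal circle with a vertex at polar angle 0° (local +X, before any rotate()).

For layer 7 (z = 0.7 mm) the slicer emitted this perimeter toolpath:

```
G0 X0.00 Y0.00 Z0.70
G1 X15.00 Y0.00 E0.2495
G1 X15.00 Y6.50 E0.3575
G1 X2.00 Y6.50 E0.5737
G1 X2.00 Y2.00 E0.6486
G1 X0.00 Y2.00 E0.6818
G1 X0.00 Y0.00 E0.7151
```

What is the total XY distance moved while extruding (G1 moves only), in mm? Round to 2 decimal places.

43.00 mm

Sum the Euclidean lengths of each G1 segment: total = 43.00 mm.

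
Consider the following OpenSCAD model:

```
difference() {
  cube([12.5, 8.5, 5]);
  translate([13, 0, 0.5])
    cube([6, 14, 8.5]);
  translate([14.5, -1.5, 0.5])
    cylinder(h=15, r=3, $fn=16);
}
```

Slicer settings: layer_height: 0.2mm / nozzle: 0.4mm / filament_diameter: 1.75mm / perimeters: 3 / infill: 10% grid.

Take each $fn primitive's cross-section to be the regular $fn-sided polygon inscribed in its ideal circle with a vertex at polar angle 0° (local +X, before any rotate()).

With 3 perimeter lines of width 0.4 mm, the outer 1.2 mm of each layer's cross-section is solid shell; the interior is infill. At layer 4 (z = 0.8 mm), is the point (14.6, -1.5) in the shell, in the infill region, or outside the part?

At z = 0.8 mm: the 12.5×8.5 cube contributes its full rectangle; the cube at (13, 0) is present — its section is the full 6×14 rectangle; the cylinder at (14.5, -1.5): section is a regular 16-gon, circumradius r=3; Taking the first minus the rest: starting from the 12.5×8.5 cube, the 6×14 cube at (13, 0) misses the remaining region (no effect); the r=3 cylinder at (14.5, -1.5) partially overlaps it — only the 0.21 mm² overlap (of its 27.55 mm²) is removed, clipping the outline — 1 connected region. Overall, the cross-section is a single solid region. The nearest boundary edge runs (12.38, 0.62)→(11.96, 0.00); distance from the point to it = 3.03 mm. The point is not inside any of the regions above, so it lies outside the cross-section (3.03 mm from the nearest boundary).

outside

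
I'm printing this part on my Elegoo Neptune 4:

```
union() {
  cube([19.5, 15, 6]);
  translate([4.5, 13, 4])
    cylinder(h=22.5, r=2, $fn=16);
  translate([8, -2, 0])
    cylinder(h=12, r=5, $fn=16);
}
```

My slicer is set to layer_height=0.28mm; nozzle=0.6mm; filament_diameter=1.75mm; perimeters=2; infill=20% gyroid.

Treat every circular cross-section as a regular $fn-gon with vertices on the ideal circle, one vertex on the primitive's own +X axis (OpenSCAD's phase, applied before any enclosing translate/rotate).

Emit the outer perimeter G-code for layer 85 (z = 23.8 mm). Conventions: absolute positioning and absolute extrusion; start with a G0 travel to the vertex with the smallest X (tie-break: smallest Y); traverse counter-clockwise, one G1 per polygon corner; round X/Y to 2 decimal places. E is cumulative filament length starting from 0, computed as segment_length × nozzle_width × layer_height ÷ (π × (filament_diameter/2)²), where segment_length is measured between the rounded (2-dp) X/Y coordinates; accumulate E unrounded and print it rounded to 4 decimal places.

G0 X2.50 Y13.00 Z23.80
G1 X2.65 Y12.23 E0.0548
G1 X3.09 Y11.59 E0.1090
G1 X3.73 Y11.15 E0.1633
G1 X4.50 Y11.00 E0.2181
G1 X5.27 Y11.15 E0.2729
G1 X5.91 Y11.59 E0.3271
G1 X6.35 Y12.23 E0.3814
G1 X6.50 Y13.00 E0.4362
G1 X6.35 Y13.77 E0.4910
G1 X5.91 Y14.41 E0.5452
G1 X5.27 Y14.85 E0.5994
G1 X4.50 Y15.00 E0.6542
G1 X3.73 Y14.85 E0.7090
G1 X3.09 Y14.41 E0.7633
G1 X2.65 Y13.77 E0.8175
G1 X2.50 Y13.00 E0.8723

At z = 23.8 mm: the cube does not reach this height (z outside [0, 6]); the r=2 cylinder at (4.5, 13) gives a regular 16-gon of circumradius 2 (constant along its height); the cylinder at (8, -2) does not reach this height (z outside [0, 12]); Taking the union: only the r=2 cylinder at (4.5, 13) is present, so the union is just that shape — 1 connected region. The outline is a single polygon with 16 vertices. Extrusion per mm of travel: 0.6 × 0.28 / (π × 0.875²) = 0.069846. Accumulating E over each segment gives final E = 0.8723.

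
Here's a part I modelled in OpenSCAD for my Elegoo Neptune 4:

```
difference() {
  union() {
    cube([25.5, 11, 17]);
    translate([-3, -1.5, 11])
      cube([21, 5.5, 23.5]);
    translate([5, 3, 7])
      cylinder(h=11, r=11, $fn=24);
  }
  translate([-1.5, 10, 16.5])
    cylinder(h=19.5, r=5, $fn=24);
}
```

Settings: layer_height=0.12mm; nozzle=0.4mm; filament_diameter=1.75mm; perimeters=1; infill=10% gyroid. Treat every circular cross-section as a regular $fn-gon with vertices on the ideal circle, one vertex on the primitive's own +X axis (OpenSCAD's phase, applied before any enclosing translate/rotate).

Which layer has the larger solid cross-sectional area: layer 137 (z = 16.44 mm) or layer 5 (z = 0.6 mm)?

Layer 137 (z = 16.44): the 25.5×11 cube contributes its full rectangle (area 280.50 mm²); the 21×5.5 cube at (-3, -1.5) contributes its full rectangle (area 115.50 mm²); the cylinder at (5, 3): section is a regular 24-gon, circumradius r=11 (area = (24/2)·11.000²·sin(360°/24) = 375.81 mm²); Merging all regions: the regions partially overlap — summed areas 771.81 mm² minus the doubly-counted overlap 277.70 mm² gives 494.11 mm² — area = 494.11 mm²; the cylinder at (-1.5, 10) does not reach this height (z outside [16.5, 36]); After the difference (first − rest): none of the subtracted shapes is present at this height, so the result so far is unchanged — area = 494.11 mm². So its area = 494.11 mm². Layer 5 (z = 0.6): the 25.5×11 cube contributes its full rectangle (area 280.50 mm²); the cube at (-3, -1.5) is absent (z outside [11, 34.5]); the cylinder at (5, 3) is absent (z outside [7, 18]); Taking the union: only the 25.5×11 cube is present, so the union is just that shape — area = 280.50 mm²; the cylinder at (-1.5, 10) does not reach this height (z outside [16.5, 36]); Subtracting the remaining from the first: none of the subtracted shapes is present at this height, so that combined region is unchanged — area = 280.50 mm². So its area = 280.50 mm². Layer 137 is larger (494.11 vs 280.50 mm²).

layer 137 (z = 16.44 mm)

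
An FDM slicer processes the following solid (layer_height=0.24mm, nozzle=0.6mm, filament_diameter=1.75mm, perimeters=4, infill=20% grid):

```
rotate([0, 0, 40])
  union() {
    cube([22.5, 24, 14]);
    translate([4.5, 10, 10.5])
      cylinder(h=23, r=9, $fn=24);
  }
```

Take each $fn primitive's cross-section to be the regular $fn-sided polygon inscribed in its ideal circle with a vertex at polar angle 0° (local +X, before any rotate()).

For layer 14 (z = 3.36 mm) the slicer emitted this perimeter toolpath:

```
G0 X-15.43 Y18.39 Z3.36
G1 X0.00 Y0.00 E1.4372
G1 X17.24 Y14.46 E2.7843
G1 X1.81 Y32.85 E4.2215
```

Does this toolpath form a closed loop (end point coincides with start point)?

Start point (G0): (-15.43, 18.39). End point (last G1): the path does not return to the start — open.

no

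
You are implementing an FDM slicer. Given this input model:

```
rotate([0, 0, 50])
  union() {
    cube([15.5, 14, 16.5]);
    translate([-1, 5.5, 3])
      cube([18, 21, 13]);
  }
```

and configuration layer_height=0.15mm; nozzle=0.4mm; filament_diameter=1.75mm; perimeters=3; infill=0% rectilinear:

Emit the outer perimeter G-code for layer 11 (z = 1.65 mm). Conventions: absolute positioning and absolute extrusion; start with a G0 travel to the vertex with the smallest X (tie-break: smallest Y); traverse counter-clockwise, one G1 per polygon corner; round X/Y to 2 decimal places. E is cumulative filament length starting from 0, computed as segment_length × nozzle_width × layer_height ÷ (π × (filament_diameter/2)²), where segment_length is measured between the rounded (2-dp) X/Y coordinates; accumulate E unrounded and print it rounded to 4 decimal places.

At z = 1.65 mm: the cube (footprint 15.5×14) is included at this height; the cube at (-1, 5.5) is not intersected at this z (z outside [3, 16]); Combining (union): only the 15.5×14 cube is present, so the union is just that shape — 1 connected region; (whole slice rotated 50° about Z — lengths, areas and connectivity unchanged). The outline is a single polygon with 4 vertices. Extrusion per mm of travel: 0.4 × 0.15 / (π × 0.875²) = 0.024945. Accumulating E over each segment gives final E = 1.4714.

G0 X-10.72 Y9.00 Z1.65
G1 X0.00 Y0.00 E0.3492
G1 X9.96 Y11.87 E0.7357
G1 X-0.76 Y20.87 E1.0848
G1 X-10.72 Y9.00 E1.4714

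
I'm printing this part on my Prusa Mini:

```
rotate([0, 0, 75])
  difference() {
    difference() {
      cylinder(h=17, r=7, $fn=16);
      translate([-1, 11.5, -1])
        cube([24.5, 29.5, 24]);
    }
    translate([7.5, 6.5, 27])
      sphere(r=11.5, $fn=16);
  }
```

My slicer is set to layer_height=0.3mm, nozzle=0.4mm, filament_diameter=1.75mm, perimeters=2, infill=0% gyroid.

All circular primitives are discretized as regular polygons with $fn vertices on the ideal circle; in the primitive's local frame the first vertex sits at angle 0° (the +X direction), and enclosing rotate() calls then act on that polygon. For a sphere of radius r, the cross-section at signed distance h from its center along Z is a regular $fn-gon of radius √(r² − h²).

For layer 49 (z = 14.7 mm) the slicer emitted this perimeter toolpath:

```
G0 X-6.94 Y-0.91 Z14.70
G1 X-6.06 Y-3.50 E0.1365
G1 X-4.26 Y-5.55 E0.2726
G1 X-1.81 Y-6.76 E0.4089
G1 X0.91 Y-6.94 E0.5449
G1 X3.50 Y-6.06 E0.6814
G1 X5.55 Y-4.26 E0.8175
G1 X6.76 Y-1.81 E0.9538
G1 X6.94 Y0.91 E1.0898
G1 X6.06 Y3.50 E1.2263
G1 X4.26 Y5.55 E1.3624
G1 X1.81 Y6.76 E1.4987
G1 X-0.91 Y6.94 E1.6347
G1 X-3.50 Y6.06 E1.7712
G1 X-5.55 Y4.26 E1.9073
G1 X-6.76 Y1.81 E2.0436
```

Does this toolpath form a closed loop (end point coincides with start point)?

no

Start point (G0): (-6.94, -0.91). End point (last G1): the path does not return to the start — open.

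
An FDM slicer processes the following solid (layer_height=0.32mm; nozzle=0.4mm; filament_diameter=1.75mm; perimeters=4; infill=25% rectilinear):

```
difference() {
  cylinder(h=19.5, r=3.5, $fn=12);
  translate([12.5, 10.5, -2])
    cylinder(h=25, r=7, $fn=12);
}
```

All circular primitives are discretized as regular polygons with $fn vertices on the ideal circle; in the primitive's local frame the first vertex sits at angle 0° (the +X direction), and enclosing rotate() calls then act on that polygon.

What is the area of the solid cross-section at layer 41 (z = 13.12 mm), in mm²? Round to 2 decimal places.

36.75 mm²

At z = 13.12 mm: the r=3.5 cylinder gives a regular 12-gon of circumradius 3.5 (constant along its height) (area = (12/2)·3.500²·sin(360°/12) = 36.75 mm²); the r=7 cylinder at (12.5, 10.5) contributes a regular 12-gon of circumradius 7 (area = (12/2)·7.000²·sin(360°/12) = 147.00 mm²); Subtracting the remaining from the first: starting from the r=3.5 cylinder (36.75 mm²), the r=7 cylinder at (12.5, 10.5) misses the remaining region (no effect) — area = 36.75 mm². Overall, the cross-section is a single solid region. Net area = 36.75 mm².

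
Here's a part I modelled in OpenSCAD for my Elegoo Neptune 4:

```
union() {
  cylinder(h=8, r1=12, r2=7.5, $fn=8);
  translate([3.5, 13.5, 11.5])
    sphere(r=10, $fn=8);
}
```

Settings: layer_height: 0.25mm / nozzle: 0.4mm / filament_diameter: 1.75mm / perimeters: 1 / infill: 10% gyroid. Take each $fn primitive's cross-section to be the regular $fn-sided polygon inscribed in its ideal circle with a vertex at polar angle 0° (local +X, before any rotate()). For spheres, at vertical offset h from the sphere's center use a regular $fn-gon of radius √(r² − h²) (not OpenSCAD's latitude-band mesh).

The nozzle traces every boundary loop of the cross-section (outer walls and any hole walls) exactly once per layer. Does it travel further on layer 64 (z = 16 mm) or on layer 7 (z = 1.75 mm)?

layer 7 (z = 1.75 mm)

Layer 64 (z = 16): the cone does not reach this height (z outside [0, 8]); the sphere at (3.5, 13.5): section is a regular 8-gon, circumradius = √(r²−h²) = √(10²−4.5²) = 8.930 (perimeter = 2·8·8.930·sin(180°/8) = 54.68 mm); Taking the union: only the r=10 sphere at (3.5, 13.5) is present, so the union is just that shape — boundary = 54.68 mm. So its perimeter = 54.68 mm. Layer 7 (z = 1.75): the cone contributes a regular 8-gon of circumradius 11.016 (interpolated between r1=12 and r2=7.5 at t=0.219) (perimeter = 2·8·11.016·sin(180°/8) = 67.45 mm); the sphere at (3.5, 13.5): section is a regular 8-gon, circumradius = √(r²−h²) = √(10²−9.75²) = 2.222 (perimeter = 2·8·2.222·sin(180°/8) = 13.61 mm); Taking the union: the 2 present regions are separate (no shared area or edge), so areas and boundary lengths simply add and each stays a separate island — boundary = 81.05 mm. So its perimeter = 81.05 mm. Layer 7 is larger (81.05 vs 54.68 mm).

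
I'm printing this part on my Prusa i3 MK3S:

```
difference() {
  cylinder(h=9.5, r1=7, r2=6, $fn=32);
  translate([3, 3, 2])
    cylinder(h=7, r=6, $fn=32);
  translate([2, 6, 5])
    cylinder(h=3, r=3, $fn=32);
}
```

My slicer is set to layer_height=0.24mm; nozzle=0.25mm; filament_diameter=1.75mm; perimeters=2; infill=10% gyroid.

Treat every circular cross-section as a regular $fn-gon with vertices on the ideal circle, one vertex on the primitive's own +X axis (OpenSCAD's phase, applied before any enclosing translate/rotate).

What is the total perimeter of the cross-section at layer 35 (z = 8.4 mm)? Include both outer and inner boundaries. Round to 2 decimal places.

38.83 mm

At z = 8.4 mm: the cone contributes a regular 32-gon of circumradius 6.116 (interpolated between r1=7 and r2=6 at t=0.884) (perimeter = 2·32·6.116·sin(180°/32) = 38.36 mm); the cylinder at (3, 3): section is a regular 32-gon, circumradius r=6 (perimeter = 2·32·6.000·sin(180°/32) = 37.64 mm); the cylinder at (2, 6) is not intersected at this z (z outside [5, 8]); Subtracting the remaining from the first: starting from the cone, the r=6 cylinder at (3, 3) partially overlaps it — only the 64.38 mm² overlap (of its 112.37 mm²) is removed, clipping the outline — boundary = 38.83 mm. Overall, the cross-section is a single solid region. Total boundary length (outer) = 38.83 mm.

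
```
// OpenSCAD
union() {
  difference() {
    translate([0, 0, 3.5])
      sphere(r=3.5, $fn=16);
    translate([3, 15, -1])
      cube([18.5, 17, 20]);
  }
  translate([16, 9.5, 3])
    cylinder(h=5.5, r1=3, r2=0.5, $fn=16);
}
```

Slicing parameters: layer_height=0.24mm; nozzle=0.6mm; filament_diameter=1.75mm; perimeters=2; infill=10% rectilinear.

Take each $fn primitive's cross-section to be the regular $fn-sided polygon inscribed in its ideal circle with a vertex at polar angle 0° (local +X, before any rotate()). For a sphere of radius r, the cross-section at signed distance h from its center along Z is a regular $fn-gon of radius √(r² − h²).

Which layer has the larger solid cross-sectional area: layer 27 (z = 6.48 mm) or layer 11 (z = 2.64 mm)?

layer 11 (z = 2.64 mm)

Layer 27 (z = 6.48): the r=3.5 sphere contributes a regular 16-gon of circumradius √(3.5²−2.98²) = 1.836 (area = (16/2)·1.836²·sin(360°/16) = 10.32 mm²); the cube at (3, 15) is present — its section is the full 18.5×17 rectangle (area 314.50 mm²); Taking the first minus the rest: starting from the r=3.5 sphere (10.32 mm²), the 18.5×17 cube at (3, 15) misses the remaining region (no effect) — area = 10.32 mm²; the cone at (16, 9.5): at t=0.633 of its height the radius interpolates to r₁+(r₂−r₁)t = 1.418, giving a regular 16-gon of that circumradius (area = (16/2)·1.418²·sin(360°/16) = 6.16 mm²); Combining (union): the 2 present regions are separate (no shared area or edge), so areas and boundary lengths simply add and each stays a separate island — area = 16.47 mm². So its area = 16.47 mm². Layer 11 (z = 2.64): the r=3.5 sphere contributes a regular 16-gon of circumradius √(3.5²−0.86²) = 3.393 (area = (16/2)·3.393²·sin(360°/16) = 35.24 mm²); the 18.5×17 cube at (3, 15) contributes its full rectangle (area 314.50 mm²); After the difference (first − rest): starting from the r=3.5 sphere (35.24 mm²), the 18.5×17 cube at (3, 15) misses the remaining region (no effect) — area = 35.24 mm²; the cone at (16, 9.5) is not intersected at this z (z outside [3, 8.5]); Merging all regions: only that combined region is present, so the union is just that shape — area = 35.24 mm². So its area = 35.24 mm². Layer 11 is larger (35.24 vs 16.47 mm²).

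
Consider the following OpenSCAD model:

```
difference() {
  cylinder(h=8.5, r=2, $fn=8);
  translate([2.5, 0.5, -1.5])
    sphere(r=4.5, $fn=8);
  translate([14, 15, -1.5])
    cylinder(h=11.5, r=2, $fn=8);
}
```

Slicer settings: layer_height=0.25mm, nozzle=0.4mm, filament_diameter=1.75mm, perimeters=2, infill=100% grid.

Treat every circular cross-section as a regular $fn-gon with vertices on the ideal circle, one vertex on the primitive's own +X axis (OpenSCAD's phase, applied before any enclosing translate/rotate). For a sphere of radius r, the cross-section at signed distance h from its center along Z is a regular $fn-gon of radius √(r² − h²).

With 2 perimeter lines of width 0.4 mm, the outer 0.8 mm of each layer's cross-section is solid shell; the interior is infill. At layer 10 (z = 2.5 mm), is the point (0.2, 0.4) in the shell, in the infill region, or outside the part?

shell

At z = 2.5 mm: the r=2 cylinder gives a regular 8-gon of circumradius 2 (constant along its height); the r=4.5 sphere at (2.5, 0.5) slices to a regular 8-gon of circumradius 2.062 (√(r²−h²) with h=4 from center); the r=2 cylinder at (14, 15) contributes a regular 8-gon of circumradius 2; Taking the first minus the rest: starting from the r=2 cylinder, the r=4.5 sphere at (2.5, 0.5) partially overlaps it — only the 2.61 mm² overlap (of its 12.02 mm²) is removed, clipping the outline; the r=2 cylinder at (14, 15) misses the remaining region (no effect) — 1 connected region. Overall, the cross-section is a single solid region. The nearest boundary edge runs (0.44, 0.50)→(1.04, -0.96); distance from the point to it = 0.26 mm. The point is inside the cross-section, 0.26 mm from the nearest boundary — within the 0.8 mm shell band (2 × 0.4).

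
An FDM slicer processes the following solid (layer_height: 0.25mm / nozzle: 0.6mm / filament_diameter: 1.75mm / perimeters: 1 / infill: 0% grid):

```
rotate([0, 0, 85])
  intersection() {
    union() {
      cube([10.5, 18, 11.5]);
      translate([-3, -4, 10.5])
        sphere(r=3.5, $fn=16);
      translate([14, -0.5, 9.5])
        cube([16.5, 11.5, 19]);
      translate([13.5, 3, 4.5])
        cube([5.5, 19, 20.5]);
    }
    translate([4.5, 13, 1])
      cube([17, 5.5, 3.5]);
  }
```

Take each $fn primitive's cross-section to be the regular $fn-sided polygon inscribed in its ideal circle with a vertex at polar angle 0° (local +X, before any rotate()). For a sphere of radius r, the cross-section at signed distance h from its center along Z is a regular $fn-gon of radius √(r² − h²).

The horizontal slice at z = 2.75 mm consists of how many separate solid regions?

1

At z = 2.75 mm: the 10.5×18 cube contributes its full rectangle; the sphere at (-3, -4) is not intersected at this z (|z−center|=7.750 > r=3.5); the cube at (14, -0.5) is absent (z outside [9.5, 28.5]); the cube at (13.5, 3) is absent (z outside [4.5, 25]); Merging all regions: only the 10.5×18 cube is present, so the union is just that shape — 1 connected region; the cube at (4.5, 13) (footprint 17×5.5) is included at this height; After intersecting: the 17×5.5 cube at (4.5, 13) partially overlaps the result so far; clipping to the common part keeps 30.00 mm² — 1 connected region; (whole slice rotated 85° about Z — lengths, areas and connectivity unchanged). The result has 1 disconnected region.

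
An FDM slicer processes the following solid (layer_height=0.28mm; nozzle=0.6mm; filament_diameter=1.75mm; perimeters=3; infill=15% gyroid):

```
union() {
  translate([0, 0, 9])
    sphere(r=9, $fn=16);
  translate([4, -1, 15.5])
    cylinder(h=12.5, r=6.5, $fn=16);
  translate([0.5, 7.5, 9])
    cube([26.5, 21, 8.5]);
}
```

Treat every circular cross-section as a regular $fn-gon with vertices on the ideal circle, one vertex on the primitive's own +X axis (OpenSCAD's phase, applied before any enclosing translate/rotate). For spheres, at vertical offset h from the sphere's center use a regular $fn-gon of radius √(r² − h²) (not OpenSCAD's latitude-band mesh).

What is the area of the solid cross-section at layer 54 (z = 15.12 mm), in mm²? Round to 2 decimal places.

At z = 15.12 mm: the r=9 sphere slices to a regular 16-gon of circumradius 6.599 (√(r²−h²) with h=6.12 from center) (area = (16/2)·6.599²·sin(360°/16) = 133.31 mm²); the cylinder at (4, -1) is absent (z outside [15.5, 28]); the 26.5×21 cube at (0.5, 7.5) contributes its full rectangle (area 556.50 mm²); Combining (union): the 2 present regions are separate (no shared area or edge), so areas and boundary lengths simply add and each stays a separate island — area = 689.81 mm². Overall, the cross-section has 2 separate islands. Net area = 689.81 mm².

689.81 mm²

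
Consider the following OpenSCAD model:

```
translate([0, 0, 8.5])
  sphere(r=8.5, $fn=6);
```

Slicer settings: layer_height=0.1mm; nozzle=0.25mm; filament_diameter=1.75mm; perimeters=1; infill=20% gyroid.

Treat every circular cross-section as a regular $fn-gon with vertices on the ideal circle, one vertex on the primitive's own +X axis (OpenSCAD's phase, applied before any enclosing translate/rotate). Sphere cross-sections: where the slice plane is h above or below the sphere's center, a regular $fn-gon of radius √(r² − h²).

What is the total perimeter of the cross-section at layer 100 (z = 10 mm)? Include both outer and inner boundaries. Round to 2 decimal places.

At z = 10 mm: the sphere: section is a regular 6-gon, circumradius = √(r²−h²) = √(8.5²−1.5²) = 8.367 (perimeter = 2·6·8.367·sin(180°/6) = 50.20 mm). Overall, the cross-section is a single solid region. Total boundary length (outer) = 50.20 mm.

50.20 mm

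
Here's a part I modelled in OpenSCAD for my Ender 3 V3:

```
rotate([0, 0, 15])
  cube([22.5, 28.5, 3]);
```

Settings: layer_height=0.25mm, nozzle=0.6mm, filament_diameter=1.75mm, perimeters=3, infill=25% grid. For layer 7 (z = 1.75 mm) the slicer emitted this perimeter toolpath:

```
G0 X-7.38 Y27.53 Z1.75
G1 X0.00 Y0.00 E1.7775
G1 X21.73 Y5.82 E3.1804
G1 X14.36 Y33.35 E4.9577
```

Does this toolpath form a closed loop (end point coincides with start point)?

Start point (G0): (-7.38, 27.53). End point (last G1): the path does not return to the start — open.

no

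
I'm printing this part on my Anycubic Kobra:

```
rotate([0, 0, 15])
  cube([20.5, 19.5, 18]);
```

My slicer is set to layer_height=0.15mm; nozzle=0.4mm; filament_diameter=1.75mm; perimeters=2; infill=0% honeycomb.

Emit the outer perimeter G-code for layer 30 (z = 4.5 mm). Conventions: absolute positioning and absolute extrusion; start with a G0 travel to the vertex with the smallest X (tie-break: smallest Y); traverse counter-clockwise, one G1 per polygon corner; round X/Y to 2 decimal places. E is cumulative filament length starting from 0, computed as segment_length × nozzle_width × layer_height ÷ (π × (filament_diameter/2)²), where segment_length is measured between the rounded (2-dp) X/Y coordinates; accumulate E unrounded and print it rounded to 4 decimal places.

G0 X-5.05 Y18.84 Z4.50
G1 X0.00 Y0.00 E0.4866
G1 X19.80 Y5.31 E0.9979
G1 X14.75 Y24.14 E1.4842
G1 X-5.05 Y18.84 E1.9955

At z = 4.5 mm: the 20.5×19.5 cube contributes its full rectangle; (rotated 15° about Z; rotation is an isometry so areas/perimeters/island counts are preserved). The outline is a single polygon with 4 vertices. Extrusion per mm of travel: 0.4 × 0.15 / (π × 0.875²) = 0.024945. Accumulating E over each segment gives final E = 1.9955.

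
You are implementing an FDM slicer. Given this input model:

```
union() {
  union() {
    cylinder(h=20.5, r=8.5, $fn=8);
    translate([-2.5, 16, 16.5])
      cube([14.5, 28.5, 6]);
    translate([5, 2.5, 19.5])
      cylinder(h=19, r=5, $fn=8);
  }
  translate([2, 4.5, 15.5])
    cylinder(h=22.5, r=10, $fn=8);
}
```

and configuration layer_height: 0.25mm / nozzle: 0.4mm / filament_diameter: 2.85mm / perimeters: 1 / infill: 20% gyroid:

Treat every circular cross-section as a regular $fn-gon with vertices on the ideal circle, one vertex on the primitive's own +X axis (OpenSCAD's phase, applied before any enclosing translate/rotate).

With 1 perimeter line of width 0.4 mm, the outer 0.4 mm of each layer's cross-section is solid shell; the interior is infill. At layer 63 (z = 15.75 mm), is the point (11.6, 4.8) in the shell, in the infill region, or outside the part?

shell

At z = 15.75 mm: the r=8.5 cylinder contributes a regular 8-gon of circumradius 8.5; the cube at (-2.5, 16) is not intersected at this z (z outside [16.5, 22.5]); the cylinder at (5, 2.5) does not reach this height (z outside [19.5, 38.5]); Merging all regions: only the r=8.5 cylinder is present, so the union is just that shape — 1 connected region; the r=10 cylinder at (2, 4.5) contributes a regular 8-gon of circumradius 10; Combining (union): the regions partially overlap (shared area 153.74 mm²), so overlapping operands fuse into one piece — 1 connected region. Overall, the cross-section is a single solid region. The nearest boundary edge runs (9.07, 11.57)→(12.00, 4.50); distance from the point to it = 0.25 mm. The point is inside the cross-section, 0.25 mm from the nearest boundary — within the 0.4 mm shell band (1 × 0.4).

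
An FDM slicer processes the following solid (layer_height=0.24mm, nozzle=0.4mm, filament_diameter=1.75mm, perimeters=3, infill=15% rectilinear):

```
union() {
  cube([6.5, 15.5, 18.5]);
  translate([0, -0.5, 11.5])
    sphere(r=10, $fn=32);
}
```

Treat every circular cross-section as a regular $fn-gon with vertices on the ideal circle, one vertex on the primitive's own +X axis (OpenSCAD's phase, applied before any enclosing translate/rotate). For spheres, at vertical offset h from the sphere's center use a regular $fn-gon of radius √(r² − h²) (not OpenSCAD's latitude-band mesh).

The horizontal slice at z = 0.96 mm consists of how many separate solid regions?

At z = 0.96 mm: the 6.5×15.5 cube contributes its full rectangle; the sphere at (0, -0.5) is absent (|z−center|=10.540 > r=10); Taking the union: only the 6.5×15.5 cube is present, so the union is just that shape — 1 connected region. The result has 1 disconnected region.

1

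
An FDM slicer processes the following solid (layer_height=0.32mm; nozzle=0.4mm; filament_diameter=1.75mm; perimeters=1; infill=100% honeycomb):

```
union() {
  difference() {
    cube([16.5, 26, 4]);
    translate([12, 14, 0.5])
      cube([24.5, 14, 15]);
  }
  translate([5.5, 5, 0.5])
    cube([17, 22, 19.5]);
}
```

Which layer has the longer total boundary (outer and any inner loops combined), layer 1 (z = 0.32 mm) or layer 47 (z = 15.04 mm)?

layer 1 (z = 0.32 mm)

Layer 1 (z = 0.32): the cube (footprint 16.5×26) is included at this height (perimeter 85.00 mm); the cube at (12, 14) is absent (z outside [0.5, 15.5]); Taking the first minus the rest: none of the subtracted shapes is present at this height, so the 16.5×26 cube is unchanged — boundary = 85.00 mm; the cube at (5.5, 5) is not intersected at this z (z outside [0.5, 20]); Combining (union): only that combined region is present, so the union is just that shape — boundary = 85.00 mm. So its perimeter = 85.00 mm. Layer 47 (z = 15.04): the cube is absent (z outside [0, 4]); the 24.5×14 cube at (12, 14) contributes its full rectangle (perimeter 77.00 mm); Subtracting the remaining from the first: the first operand is absent here, so nothing remains; the 17×22 cube at (5.5, 5) contributes its full rectangle (perimeter 78.00 mm); Taking the union: only the 17×22 cube at (5.5, 5) is present, so the union is just that shape — boundary = 78.00 mm. So its perimeter = 78.00 mm. Layer 1 is larger (85.00 vs 78.00 mm).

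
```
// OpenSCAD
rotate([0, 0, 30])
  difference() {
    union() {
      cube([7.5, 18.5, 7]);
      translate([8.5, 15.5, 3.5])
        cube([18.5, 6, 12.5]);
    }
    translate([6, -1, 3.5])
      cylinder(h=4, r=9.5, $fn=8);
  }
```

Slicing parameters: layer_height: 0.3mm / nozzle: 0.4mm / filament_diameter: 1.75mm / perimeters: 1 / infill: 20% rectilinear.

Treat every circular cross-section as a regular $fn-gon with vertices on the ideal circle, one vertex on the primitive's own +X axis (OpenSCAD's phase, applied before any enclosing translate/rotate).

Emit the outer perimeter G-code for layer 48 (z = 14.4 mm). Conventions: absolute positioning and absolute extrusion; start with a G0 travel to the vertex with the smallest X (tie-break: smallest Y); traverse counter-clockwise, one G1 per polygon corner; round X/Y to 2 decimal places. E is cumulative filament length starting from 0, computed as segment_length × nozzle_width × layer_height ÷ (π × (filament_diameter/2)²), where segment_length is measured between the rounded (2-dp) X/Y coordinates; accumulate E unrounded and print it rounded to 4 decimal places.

G0 X-3.39 Y22.87 Z14.40
G1 X-0.39 Y17.67 E0.2995
G1 X15.63 Y26.92 E1.2224
G1 X12.63 Y32.12 E1.5219
G1 X-3.39 Y22.87 E2.4448

At z = 14.4 mm: the cube does not reach this height (z outside [0, 7]); the cube at (8.5, 15.5) (footprint 18.5×6) is included at this height; Merging all regions: only the 18.5×6 cube at (8.5, 15.5) is present, so the union is just that shape — 1 connected region; the cylinder at (6, -1) is absent (z outside [3.5, 7.5]); Subtracting the remaining from the first: none of the subtracted shapes is present at this height, so the result so far is unchanged — 1 connected region; (whole slice rotated 30° about Z — lengths, areas and connectivity unchanged). The outline is a single polygon with 4 vertices. Extrusion per mm of travel: 0.4 × 0.3 / (π × 0.875²) = 0.049890. Accumulating E over each segment gives final E = 2.4448.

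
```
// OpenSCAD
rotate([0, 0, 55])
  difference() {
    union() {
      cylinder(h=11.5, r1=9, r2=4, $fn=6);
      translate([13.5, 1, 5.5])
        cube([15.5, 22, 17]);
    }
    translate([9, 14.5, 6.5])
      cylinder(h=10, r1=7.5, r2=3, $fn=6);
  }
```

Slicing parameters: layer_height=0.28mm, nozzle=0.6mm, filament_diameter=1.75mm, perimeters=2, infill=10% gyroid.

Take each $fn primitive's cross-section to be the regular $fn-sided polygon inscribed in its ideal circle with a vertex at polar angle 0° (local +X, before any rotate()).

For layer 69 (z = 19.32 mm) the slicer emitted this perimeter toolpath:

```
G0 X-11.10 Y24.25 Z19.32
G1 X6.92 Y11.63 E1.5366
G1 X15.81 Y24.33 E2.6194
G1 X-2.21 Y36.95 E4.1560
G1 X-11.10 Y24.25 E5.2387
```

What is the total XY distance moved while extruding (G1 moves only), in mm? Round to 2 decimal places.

Sum the Euclidean lengths of each G1 segment: total = 75.00 mm.

75.00 mm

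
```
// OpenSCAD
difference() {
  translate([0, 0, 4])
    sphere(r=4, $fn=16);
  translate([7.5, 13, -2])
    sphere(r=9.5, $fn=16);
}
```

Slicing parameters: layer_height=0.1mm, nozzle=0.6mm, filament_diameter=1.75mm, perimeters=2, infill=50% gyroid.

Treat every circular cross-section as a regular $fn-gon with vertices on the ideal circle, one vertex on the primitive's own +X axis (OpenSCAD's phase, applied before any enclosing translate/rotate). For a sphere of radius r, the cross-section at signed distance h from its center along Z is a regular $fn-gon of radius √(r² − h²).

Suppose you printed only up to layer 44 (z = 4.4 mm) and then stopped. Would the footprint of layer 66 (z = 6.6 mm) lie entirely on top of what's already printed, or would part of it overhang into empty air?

Compare the two slices. At z = 4.4: the r=4 sphere contributes a regular 16-gon of circumradius √(4²−0.4²) = 3.980 (area = (16/2)·3.980²·sin(360°/16) = 48.49 mm²); the r=9.5 sphere at (7.5, 13) slices to a regular 16-gon of circumradius 7.021 (√(r²−h²) with h=6.4 from center) (area = (16/2)·7.021²·sin(360°/16) = 150.90 mm²); Taking the first minus the rest: starting from the r=4 sphere (48.49 mm²), the r=9.5 sphere at (7.5, 13) misses the remaining region (no effect) — area = 48.49 mm². At z = 6.6: the r=4 sphere slices to a regular 16-gon of circumradius 3.040 (√(r²−h²) with h=2.6 from center) (area = (16/2)·3.040²·sin(360°/16) = 28.29 mm²); the r=9.5 sphere at (7.5, 13) slices to a regular 16-gon of circumradius 4.036 (√(r²−h²) with h=8.6 from center) (area = (16/2)·4.036²·sin(360°/16) = 49.87 mm²); After the difference (first − rest): starting from the r=4 sphere (28.29 mm²), the r=9.5 sphere at (7.5, 13) misses the remaining region (no effect) — area = 28.29 mm². Checking containment: the cross-section at z = 6.6 is a subset of the cross-section at z = 4.4.

entirely on top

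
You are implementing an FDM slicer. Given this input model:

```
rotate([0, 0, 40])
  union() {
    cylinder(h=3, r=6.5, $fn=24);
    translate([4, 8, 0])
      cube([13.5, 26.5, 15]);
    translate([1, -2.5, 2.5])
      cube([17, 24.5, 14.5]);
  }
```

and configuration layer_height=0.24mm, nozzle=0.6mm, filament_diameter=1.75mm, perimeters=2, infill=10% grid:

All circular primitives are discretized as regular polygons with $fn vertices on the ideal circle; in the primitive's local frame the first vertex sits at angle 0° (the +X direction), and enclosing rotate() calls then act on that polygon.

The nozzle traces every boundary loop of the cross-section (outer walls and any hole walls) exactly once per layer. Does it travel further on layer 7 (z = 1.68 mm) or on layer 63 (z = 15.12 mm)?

layer 7 (z = 1.68 mm)

Layer 7 (z = 1.68): the r=6.5 cylinder contributes a regular 24-gon of circumradius 6.5 (perimeter = 2·24·6.500·sin(180°/24) = 40.72 mm); the cube at (4, 8) is present — its section is the full 13.5×26.5 rectangle (perimeter 80.00 mm); the cube at (1, -2.5) is not intersected at this z (z outside [2.5, 17]); Merging all regions: the 2 present regions are separate (no shared area or edge), so areas and boundary lengths simply add and each stays a separate island — boundary = 120.72 mm; (rotated 40° about Z; rotation is an isometry so areas/perimeters/island counts are preserved). So its perimeter = 120.72 mm. Layer 63 (z = 15.12): the cylinder does not reach this height (z outside [0, 3]); the cube at (4, 8) is absent (z outside [0, 15]); the cube at (1, -2.5) is present — its section is the full 17×24.5 rectangle (perimeter 83.00 mm); Taking the union: only the 17×24.5 cube at (1, -2.5) is present, so the union is just that shape — boundary = 83.00 mm; (rotated 40° about Z; rotation is an isometry so areas/perimeters/island counts are preserved). So its perimeter = 83.00 mm. Layer 7 is larger (120.72 vs 83.00 mm).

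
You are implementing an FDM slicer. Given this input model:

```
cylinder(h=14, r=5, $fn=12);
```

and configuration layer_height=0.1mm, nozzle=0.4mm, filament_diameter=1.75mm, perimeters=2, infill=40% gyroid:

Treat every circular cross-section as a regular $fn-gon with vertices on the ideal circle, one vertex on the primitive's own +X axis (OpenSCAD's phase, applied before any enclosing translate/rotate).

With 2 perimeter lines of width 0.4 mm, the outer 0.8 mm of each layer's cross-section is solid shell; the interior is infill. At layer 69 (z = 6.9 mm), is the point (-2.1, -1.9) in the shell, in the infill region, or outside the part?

At z = 6.9 mm: the r=5 cylinder gives a regular 12-gon of circumradius 5 (constant along its height). Overall, the cross-section is a single solid region. The nearest boundary edge runs (-4.33, -2.50)→(-2.50, -4.33); distance from the point to it = 2.00 mm. The point is inside the cross-section and 2.00 mm from the nearest boundary — more than the 0.8 mm shell width (2 × 0.4), so it's in the infill interior.

infill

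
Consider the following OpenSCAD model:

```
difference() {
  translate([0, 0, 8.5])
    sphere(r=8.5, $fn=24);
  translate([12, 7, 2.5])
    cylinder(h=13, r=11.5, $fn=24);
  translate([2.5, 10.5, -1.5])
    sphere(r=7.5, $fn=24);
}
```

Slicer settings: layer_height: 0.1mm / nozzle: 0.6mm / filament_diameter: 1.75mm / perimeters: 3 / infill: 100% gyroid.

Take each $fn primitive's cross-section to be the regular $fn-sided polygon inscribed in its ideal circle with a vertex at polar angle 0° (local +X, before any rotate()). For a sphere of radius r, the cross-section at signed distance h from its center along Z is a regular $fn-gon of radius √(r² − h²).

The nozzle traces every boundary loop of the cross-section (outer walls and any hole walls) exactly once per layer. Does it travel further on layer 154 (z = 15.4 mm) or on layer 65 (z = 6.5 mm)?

layer 65 (z = 6.5 mm)

Layer 154 (z = 15.4): the r=8.5 sphere contributes a regular 24-gon of circumradius √(8.5²−6.9²) = 4.964 (perimeter = 2·24·4.964·sin(180°/24) = 31.10 mm); the r=11.5 cylinder at (12, 7) contributes a regular 24-gon of circumradius 11.5 (perimeter = 2·24·11.500·sin(180°/24) = 72.05 mm); the sphere at (2.5, 10.5) is not intersected at this z (|z−center|=16.900 > r=7.5); Taking the first minus the rest: starting from the r=8.5 sphere, the r=11.5 cylinder at (12, 7) partially overlaps it — only the 13.10 mm² overlap (of its 410.75 mm²) is removed, clipping the outline — boundary = 30.15 mm. So its perimeter = 30.15 mm. Layer 65 (z = 6.5): the sphere: section is a regular 24-gon, circumradius = √(r²−h²) = √(8.5²−2²) = 8.261 (perimeter = 2·24·8.261·sin(180°/24) = 51.76 mm); the cylinder at (12, 7): section is a regular 24-gon, circumradius r=11.5 (perimeter = 2·24·11.500·sin(180°/24) = 72.05 mm); the sphere at (2.5, 10.5) is not intersected at this z (|z−center|=8.000 > r=7.5); Taking the first minus the rest: starting from the r=8.5 sphere, the r=11.5 cylinder at (12, 7) partially overlaps it — only the 53.98 mm² overlap (of its 410.75 mm²) is removed, clipping the outline — boundary = 50.38 mm. So its perimeter = 50.38 mm. Layer 65 is larger (50.38 vs 30.15 mm).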